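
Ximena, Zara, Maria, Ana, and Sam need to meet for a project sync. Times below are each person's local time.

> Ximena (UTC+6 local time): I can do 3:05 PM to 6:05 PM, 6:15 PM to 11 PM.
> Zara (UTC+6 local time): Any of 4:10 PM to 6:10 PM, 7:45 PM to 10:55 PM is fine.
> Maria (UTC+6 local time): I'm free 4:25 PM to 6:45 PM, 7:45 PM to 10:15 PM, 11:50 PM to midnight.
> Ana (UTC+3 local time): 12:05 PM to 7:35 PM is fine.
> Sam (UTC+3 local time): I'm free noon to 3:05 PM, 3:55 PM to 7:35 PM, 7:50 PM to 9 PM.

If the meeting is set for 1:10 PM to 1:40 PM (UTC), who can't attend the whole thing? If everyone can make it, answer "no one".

Maria, Zara

Ximena in UTC: 09:05-12:05, 12:15-17:00 (subtract 6h to convert from UTC+6).
Zara in UTC: 10:10-12:10, 13:45-16:55 (subtract 6h to convert from UTC+6).
Maria in UTC: 10:25-12:45, 13:45-16:15, 17:50-18:00 (subtract 6h to convert from UTC+6).
Ana in UTC: 09:05-16:35 (subtract 3h to convert from UTC+3).
Sam in UTC: 09:00-12:05, 12:55-16:35, 16:50-18:00 (subtract 3h to convert from UTC+3).
Ximena: free for 13:10-13:40. Zara: not fully free for 13:10-13:40. Maria: not fully free for 13:10-13:40. Ana: free for 13:10-13:40. Sam: free for 13:10-13:40.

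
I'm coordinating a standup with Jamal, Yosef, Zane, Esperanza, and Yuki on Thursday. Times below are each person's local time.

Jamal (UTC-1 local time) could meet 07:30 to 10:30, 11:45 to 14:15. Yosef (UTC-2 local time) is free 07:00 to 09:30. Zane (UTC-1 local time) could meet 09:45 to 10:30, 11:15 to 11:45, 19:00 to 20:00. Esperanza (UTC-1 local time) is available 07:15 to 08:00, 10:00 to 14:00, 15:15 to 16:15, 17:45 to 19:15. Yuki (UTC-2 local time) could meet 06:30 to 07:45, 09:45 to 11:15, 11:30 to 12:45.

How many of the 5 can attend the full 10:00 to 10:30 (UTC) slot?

2

Jamal in UTC: 08:30-11:30, 12:45-15:15 (add 1h to convert from UTC-1).
Yosef in UTC: 09:00-11:30 (add 2h to convert from UTC-2).
Zane in UTC: 10:45-11:30, 12:15-12:45, 20:00-21:00 (add 1h to convert from UTC-1).
Esperanza in UTC: 08:15-09:00, 11:00-15:00, 16:15-17:15, 18:45-20:15 (add 1h to convert from UTC-1).
Yuki in UTC: 08:30-09:45, 11:45-13:15, 13:30-14:45 (add 2h to convert from UTC-2).
Jamal and Yosef can make the full 10:00-10:30 slot — that's 2.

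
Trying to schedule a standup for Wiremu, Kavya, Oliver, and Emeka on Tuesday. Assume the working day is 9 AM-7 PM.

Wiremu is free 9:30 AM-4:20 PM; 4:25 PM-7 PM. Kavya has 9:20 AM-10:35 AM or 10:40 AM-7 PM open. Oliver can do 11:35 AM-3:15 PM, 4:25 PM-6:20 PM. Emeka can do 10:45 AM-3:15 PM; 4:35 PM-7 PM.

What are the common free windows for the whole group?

11:35-15:15, 16:35-18:20

Wiremu ∩ Kavya: 09:30-10:35, 10:40-16:20, 16:25-19:00.
Wiremu ∩ Kavya ∩ Oliver: 11:35-15:15, 16:25-18:20.
Wiremu ∩ Kavya ∩ Oliver ∩ Emeka: 11:35-15:15, 16:35-18:20.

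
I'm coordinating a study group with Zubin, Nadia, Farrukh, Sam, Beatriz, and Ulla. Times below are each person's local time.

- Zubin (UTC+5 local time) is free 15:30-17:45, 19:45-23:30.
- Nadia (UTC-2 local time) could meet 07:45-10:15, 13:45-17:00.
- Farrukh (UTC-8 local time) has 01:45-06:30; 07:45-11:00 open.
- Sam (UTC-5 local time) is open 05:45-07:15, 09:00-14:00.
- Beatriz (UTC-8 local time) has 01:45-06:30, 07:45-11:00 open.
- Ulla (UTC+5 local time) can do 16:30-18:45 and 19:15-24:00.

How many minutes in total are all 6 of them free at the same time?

210

Zubin in UTC: 10:30-12:45, 14:45-18:30 (subtract 5h to convert from UTC+5).
Nadia in UTC: 09:45-12:15, 15:45-19:00 (add 2h to convert from UTC-2).
Farrukh in UTC: 09:45-14:30, 15:45-19:00 (add 8h to convert from UTC-8).
Sam in UTC: 10:45-12:15, 14:00-19:00 (add 5h to convert from UTC-5).
Beatriz in UTC: 09:45-14:30, 15:45-19:00 (add 8h to convert from UTC-8).
Ulla in UTC: 11:30-13:45, 14:15-19:00 (subtract 5h to convert from UTC+5).
Zubin ∩ Nadia: 10:30-12:15, 15:45-18:30.
Zubin ∩ Nadia ∩ Farrukh: 10:30-12:15, 15:45-18:30.
Zubin ∩ Nadia ∩ Farrukh ∩ Sam: 10:45-12:15, 15:45-18:30.
Zubin ∩ Nadia ∩ Farrukh ∩ Sam ∩ Beatriz: 10:45-12:15, 15:45-18:30.
Zubin ∩ Nadia ∩ Farrukh ∩ Sam ∩ Beatriz ∩ Ulla: 11:30-12:15, 15:45-18:30.
Those are the intersection windows.
Summing the common windows: 45 + 165 = 210 minutes.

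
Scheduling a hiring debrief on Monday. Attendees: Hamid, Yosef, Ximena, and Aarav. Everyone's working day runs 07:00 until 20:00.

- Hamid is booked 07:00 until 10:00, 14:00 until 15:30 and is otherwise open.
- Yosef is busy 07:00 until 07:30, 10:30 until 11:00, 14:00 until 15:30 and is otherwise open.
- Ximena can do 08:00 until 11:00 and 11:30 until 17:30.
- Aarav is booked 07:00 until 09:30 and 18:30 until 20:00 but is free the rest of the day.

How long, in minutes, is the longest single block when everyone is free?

150

Hamid free: 10:00-14:00, 15:30-20:00 (invert busy blocks within the working day).
Yosef free: 07:30-10:30, 11:00-14:00, 15:30-20:00 (invert busy blocks within the working day).
Ximena free: 08:00-11:00, 11:30-17:30.
Aarav free: 09:30-18:30 (invert busy blocks within the working day).
Hamid ∩ Yosef: 10:00-10:30, 11:00-14:00, 15:30-20:00.
Hamid ∩ Yosef ∩ Ximena: 10:00-10:30, 11:30-14:00, 15:30-17:30.
Hamid ∩ Yosef ∩ Ximena ∩ Aarav: 10:00-10:30, 11:30-14:00, 15:30-17:30.
The longest is 11:30-14:00 at 150 minutes.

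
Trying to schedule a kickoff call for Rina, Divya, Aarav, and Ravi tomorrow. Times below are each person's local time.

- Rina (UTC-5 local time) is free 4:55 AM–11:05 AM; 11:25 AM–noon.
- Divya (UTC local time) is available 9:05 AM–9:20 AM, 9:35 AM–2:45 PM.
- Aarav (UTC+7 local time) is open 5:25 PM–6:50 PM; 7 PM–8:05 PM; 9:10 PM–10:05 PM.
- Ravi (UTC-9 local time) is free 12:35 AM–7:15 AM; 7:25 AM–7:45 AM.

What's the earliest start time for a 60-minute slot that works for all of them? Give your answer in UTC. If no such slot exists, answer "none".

Rina in UTC: 09:55-16:05, 16:25-17:00 (add 5h to convert from UTC-5).
Divya in UTC: 09:05-09:20, 09:35-14:45.
Aarav in UTC: 10:25-11:50, 12:00-13:05, 14:10-15:05 (subtract 7h to convert from UTC+7).
Ravi in UTC: 09:35-16:15, 16:25-16:45 (add 9h to convert from UTC-9).
Rina ∩ Divya: 09:55-14:45.
Rina ∩ Divya ∩ Aarav: 10:25-11:50, 12:00-13:05, 14:10-14:45.
Rina ∩ Divya ∩ Aarav ∩ Ravi: 10:25-11:50, 12:00-13:05, 14:10-14:45.
Those are the intersection windows.
The first common window of at least 60 minutes is 10:25-11:50, so the earliest start is 10:25.

10:25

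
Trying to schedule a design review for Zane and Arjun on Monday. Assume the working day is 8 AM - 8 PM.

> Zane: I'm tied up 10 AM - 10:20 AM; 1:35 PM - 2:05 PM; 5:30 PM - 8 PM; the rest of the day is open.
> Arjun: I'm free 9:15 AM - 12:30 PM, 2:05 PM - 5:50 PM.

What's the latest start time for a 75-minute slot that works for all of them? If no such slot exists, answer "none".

Zane free: 08:00-10:00, 10:20-13:35, 14:05-17:30 (invert busy blocks within the working day).
Arjun free: 09:15-12:30, 14:05-17:50.
Zane ∩ Arjun: 09:15-10:00, 10:20-12:30, 14:05-17:30.
The last common window of at least 75 minutes is 14:05-17:30; a 75-minute meeting can start as late as 16:15 and still end by 17:30.

16:15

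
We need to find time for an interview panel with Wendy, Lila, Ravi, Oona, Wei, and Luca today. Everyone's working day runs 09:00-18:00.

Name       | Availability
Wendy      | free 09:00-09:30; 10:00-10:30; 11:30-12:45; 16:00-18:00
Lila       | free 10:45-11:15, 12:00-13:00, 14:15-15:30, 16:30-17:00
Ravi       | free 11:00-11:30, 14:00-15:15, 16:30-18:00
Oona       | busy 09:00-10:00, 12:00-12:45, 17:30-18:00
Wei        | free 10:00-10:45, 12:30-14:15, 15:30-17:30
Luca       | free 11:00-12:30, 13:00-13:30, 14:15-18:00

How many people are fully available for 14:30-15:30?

Wendy free: 09:00-09:30, 10:00-10:30, 11:30-12:45, 16:00-18:00.
Lila free: 10:45-11:15, 12:00-13:00, 14:15-15:30, 16:30-17:00.
Ravi free: 11:00-11:30, 14:00-15:15, 16:30-18:00.
Oona free: 10:00-12:00, 12:45-17:30 (invert busy blocks within the working day).
Wei free: 10:00-10:45, 12:30-14:15, 15:30-17:30.
Luca free: 11:00-12:30, 13:00-13:30, 14:15-18:00.
Lila, Oona, and Luca can make the full 14:30-15:30 slot — that's 3.

3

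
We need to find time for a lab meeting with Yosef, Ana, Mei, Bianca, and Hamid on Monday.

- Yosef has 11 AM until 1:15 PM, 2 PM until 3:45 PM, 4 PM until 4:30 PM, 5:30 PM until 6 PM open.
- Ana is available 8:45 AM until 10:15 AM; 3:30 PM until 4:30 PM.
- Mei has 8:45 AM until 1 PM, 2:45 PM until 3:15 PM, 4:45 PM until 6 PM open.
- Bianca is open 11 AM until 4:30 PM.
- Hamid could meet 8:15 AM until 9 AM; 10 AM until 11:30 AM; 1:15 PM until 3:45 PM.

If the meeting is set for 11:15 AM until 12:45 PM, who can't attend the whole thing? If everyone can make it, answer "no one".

Ana, Hamid

Yosef: free for 11:15-12:45. Ana: not fully free for 11:15-12:45. Mei: free for 11:15-12:45. Bianca: free for 11:15-12:45. Hamid: not fully free for 11:15-12:45.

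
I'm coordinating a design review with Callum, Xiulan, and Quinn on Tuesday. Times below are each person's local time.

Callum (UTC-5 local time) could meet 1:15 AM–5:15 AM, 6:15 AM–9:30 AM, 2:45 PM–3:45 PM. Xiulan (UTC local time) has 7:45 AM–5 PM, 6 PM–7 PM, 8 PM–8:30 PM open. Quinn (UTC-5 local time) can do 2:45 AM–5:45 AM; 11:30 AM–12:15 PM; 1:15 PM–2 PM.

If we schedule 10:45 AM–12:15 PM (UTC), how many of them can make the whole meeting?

1

Callum in UTC: 06:15-10:15, 11:15-14:30, 19:45-20:45 (add 5h to convert from UTC-5).
Xiulan in UTC: 07:45-17:00, 18:00-19:00, 20:00-20:30.
Quinn in UTC: 07:45-10:45, 16:30-17:15, 18:15-19:00 (add 5h to convert from UTC-5).
Xiulan can make the full 10:45-12:15 slot — that's 1.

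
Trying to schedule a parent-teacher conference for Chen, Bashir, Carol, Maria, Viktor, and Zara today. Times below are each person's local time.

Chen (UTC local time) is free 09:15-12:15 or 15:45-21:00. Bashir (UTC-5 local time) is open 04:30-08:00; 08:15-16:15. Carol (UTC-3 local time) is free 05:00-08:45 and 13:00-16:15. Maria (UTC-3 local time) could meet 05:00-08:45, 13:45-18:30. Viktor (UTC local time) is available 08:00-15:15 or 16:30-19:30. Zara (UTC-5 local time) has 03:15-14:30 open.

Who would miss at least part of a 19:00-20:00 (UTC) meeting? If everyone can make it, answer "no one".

Chen in UTC: 09:15-12:15, 15:45-21:00.
Bashir in UTC: 09:30-13:00, 13:15-21:15 (add 5h to convert from UTC-5).
Carol in UTC: 08:00-11:45, 16:00-19:15 (add 3h to convert from UTC-3).
Maria in UTC: 08:00-11:45, 16:45-21:30 (add 3h to convert from UTC-3).
Viktor in UTC: 08:00-15:15, 16:30-19:30.
Zara in UTC: 08:15-19:30 (add 5h to convert from UTC-5).
Chen: free for 19:00-20:00. Bashir: free for 19:00-20:00. Carol: not fully free for 19:00-20:00. Maria: free for 19:00-20:00. Viktor: not fully free for 19:00-20:00. Zara: not fully free for 19:00-20:00.

Carol, Viktor, Zara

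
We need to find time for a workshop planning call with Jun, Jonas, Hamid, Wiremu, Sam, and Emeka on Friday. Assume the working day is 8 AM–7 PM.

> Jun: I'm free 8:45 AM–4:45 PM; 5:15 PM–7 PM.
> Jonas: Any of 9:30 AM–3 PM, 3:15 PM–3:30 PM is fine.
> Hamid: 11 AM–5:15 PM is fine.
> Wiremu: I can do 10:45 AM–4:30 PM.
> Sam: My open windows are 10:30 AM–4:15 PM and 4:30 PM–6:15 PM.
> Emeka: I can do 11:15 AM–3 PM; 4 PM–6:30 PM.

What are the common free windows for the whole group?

Jun ∩ Jonas: 09:30-15:00, 15:15-15:30.
Jun ∩ Jonas ∩ Hamid: 11:00-15:00, 15:15-15:30.
Jun ∩ Jonas ∩ Hamid ∩ Wiremu: 11:00-15:00, 15:15-15:30.
Jun ∩ Jonas ∩ Hamid ∩ Wiremu ∩ Sam: 11:00-15:00, 15:15-15:30.
Jun ∩ Jonas ∩ Hamid ∩ Wiremu ∩ Sam ∩ Emeka: 11:15-15:00.

11:15-15:00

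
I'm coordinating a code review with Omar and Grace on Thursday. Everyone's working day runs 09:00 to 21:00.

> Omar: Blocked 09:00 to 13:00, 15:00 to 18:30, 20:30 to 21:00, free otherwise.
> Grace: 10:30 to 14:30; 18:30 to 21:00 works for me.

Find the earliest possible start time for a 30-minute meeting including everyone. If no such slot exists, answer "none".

13:00

Omar free: 13:00-15:00, 18:30-20:30 (invert busy blocks within the working day).
Grace free: 10:30-14:30, 18:30-21:00.
Omar ∩ Grace: 13:00-14:30, 18:30-20:30.
So the common availability across everyone is 13:00-14:30, 18:30-20:30.
The first common window of at least 30 minutes is 13:00-14:30, so the earliest start is 13:00.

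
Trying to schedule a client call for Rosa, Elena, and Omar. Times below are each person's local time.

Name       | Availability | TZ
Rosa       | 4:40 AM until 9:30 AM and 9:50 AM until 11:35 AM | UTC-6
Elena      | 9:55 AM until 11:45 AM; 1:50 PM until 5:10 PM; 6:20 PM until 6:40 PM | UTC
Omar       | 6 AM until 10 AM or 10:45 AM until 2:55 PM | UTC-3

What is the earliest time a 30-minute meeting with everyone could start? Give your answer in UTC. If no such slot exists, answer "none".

10:40

Rosa in UTC: 10:40-15:30, 15:50-17:35 (add 6h to convert from UTC-6).
Elena in UTC: 09:55-11:45, 13:50-17:10, 18:20-18:40.
Omar in UTC: 09:00-13:00, 13:45-17:55 (add 3h to convert from UTC-3).
Rosa ∩ Elena: 10:40-11:45, 13:50-15:30, 15:50-17:10.
Rosa ∩ Elena ∩ Omar: 10:40-11:45, 13:50-15:30, 15:50-17:10.
Those are the intersection windows.
The first common window of at least 30 minutes is 10:40-11:45, so the earliest start is 10:40.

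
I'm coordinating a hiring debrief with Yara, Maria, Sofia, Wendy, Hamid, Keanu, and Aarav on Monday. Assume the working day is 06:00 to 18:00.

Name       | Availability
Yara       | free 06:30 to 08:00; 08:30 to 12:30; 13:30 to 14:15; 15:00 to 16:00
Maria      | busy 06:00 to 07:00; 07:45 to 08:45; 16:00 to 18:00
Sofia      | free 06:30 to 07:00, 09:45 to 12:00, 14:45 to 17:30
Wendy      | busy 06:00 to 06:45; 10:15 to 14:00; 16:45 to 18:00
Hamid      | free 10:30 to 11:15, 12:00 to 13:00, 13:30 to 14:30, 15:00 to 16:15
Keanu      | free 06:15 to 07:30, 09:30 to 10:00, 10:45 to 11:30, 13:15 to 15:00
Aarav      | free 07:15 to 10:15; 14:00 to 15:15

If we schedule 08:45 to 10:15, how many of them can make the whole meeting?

4

Yara free: 06:30-08:00, 08:30-12:30, 13:30-14:15, 15:00-16:00.
Maria free: 07:00-07:45, 08:45-16:00 (invert busy blocks within the working day).
Sofia free: 06:30-07:00, 09:45-12:00, 14:45-17:30.
Wendy free: 06:45-10:15, 14:00-16:45 (invert busy blocks within the working day).
Hamid free: 10:30-11:15, 12:00-13:00, 13:30-14:30, 15:00-16:15.
Keanu free: 06:15-07:30, 09:30-10:00, 10:45-11:30, 13:15-15:00.
Aarav free: 07:15-10:15, 14:00-15:15.
Yara, Maria, Wendy, and Aarav can make the full 08:45-10:15 slot — that's 4.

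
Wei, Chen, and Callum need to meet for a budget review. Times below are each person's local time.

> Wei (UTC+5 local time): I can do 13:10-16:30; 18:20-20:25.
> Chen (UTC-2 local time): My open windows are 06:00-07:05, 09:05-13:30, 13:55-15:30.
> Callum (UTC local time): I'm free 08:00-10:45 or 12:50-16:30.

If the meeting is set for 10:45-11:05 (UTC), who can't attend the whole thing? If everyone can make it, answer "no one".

Callum, Chen

Wei in UTC: 08:10-11:30, 13:20-15:25 (subtract 5h to convert from UTC+5).
Chen in UTC: 08:00-09:05, 11:05-15:30, 15:55-17:30 (add 2h to convert from UTC-2).
Callum in UTC: 08:00-10:45, 12:50-16:30.
Wei: free for 10:45-11:05. Chen: not fully free for 10:45-11:05. Callum: not fully free for 10:45-11:05.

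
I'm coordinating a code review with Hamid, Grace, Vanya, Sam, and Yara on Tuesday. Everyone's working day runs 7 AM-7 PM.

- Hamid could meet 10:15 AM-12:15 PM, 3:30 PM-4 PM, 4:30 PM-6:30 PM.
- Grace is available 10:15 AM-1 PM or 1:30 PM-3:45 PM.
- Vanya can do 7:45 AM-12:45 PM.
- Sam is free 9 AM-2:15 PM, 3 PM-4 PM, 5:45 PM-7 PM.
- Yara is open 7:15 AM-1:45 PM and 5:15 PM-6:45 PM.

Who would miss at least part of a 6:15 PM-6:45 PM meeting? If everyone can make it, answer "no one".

Grace, Hamid, Vanya

Hamid: not fully free for 18:15-18:45. Grace: not fully free for 18:15-18:45. Vanya: not fully free for 18:15-18:45. Sam: free for 18:15-18:45. Yara: free for 18:15-18:45.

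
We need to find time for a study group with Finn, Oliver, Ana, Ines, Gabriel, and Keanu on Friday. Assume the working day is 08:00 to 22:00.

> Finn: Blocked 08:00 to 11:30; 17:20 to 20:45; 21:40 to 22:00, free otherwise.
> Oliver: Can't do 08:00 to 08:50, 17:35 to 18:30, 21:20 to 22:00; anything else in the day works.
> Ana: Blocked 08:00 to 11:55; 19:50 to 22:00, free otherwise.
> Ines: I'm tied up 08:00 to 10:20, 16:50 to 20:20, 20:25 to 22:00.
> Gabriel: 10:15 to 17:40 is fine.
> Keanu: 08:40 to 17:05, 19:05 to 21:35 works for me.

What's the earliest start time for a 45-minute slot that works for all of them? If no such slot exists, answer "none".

11:55

Finn free: 11:30-17:20, 20:45-21:40 (invert busy blocks within the working day).
Oliver free: 08:50-17:35, 18:30-21:20 (invert busy blocks within the working day).
Ana free: 11:55-19:50 (invert busy blocks within the working day).
Ines free: 10:20-16:50, 20:20-20:25 (invert busy blocks within the working day).
Gabriel free: 10:15-17:40.
Keanu free: 08:40-17:05, 19:05-21:35.
Finn ∩ Oliver: 11:30-17:20, 20:45-21:20.
Finn ∩ Oliver ∩ Ana: 11:55-17:20.
Finn ∩ Oliver ∩ Ana ∩ Ines: 11:55-16:50.
Finn ∩ Oliver ∩ Ana ∩ Ines ∩ Gabriel: 11:55-16:50.
Finn ∩ Oliver ∩ Ana ∩ Ines ∩ Gabriel ∩ Keanu: 11:55-16:50.
The first common window of at least 45 minutes is 11:55-16:50, so the earliest start is 11:55.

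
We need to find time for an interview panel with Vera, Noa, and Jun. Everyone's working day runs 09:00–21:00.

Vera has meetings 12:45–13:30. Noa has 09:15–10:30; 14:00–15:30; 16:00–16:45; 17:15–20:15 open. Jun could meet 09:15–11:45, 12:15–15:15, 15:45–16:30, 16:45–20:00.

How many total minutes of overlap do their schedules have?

345

Vera free: 09:00-12:45, 13:30-21:00 (invert busy blocks within the working day).
Noa free: 09:15-10:30, 14:00-15:30, 16:00-16:45, 17:15-20:15.
Jun free: 09:15-11:45, 12:15-15:15, 15:45-16:30, 16:45-20:00.
Vera ∩ Noa: 09:15-10:30, 14:00-15:30, 16:00-16:45, 17:15-20:15.
Vera ∩ Noa ∩ Jun: 09:15-10:30, 14:00-15:15, 16:00-16:30, 17:15-20:00.
Summing the common windows: 75 + 75 + 30 + 165 = 345 minutes.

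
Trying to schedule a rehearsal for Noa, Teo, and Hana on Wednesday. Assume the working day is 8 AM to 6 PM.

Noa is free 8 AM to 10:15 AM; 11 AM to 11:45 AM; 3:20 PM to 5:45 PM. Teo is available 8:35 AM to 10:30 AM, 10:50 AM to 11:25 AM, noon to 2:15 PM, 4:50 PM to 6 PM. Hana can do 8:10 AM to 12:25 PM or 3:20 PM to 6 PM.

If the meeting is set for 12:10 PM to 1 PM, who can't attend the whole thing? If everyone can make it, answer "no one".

Noa: not fully free for 12:10-13:00. Teo: free for 12:10-13:00. Hana: not fully free for 12:10-13:00.

Hana, Noa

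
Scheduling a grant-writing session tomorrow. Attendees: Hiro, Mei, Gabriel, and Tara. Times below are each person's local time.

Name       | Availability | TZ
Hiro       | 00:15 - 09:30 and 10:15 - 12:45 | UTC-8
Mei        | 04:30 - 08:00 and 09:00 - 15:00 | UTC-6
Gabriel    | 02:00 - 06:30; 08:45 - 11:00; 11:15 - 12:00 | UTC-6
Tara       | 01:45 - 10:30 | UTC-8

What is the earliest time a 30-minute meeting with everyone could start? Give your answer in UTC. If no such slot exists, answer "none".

10:30

Hiro in UTC: 08:15-17:30, 18:15-20:45 (add 8h to convert from UTC-8).
Mei in UTC: 10:30-14:00, 15:00-21:00 (add 6h to convert from UTC-6).
Gabriel in UTC: 08:00-12:30, 14:45-17:00, 17:15-18:00 (add 6h to convert from UTC-6).
Tara in UTC: 09:45-18:30 (add 8h to convert from UTC-8).
Hiro ∩ Mei: 10:30-14:00, 15:00-17:30, 18:15-20:45.
Hiro ∩ Mei ∩ Gabriel: 10:30-12:30, 15:00-17:00, 17:15-17:30.
Hiro ∩ Mei ∩ Gabriel ∩ Tara: 10:30-12:30, 15:00-17:00, 17:15-17:30.
Those are the intersection windows.
The first common window of at least 30 minutes is 10:30-12:30, so the earliest start is 10:30.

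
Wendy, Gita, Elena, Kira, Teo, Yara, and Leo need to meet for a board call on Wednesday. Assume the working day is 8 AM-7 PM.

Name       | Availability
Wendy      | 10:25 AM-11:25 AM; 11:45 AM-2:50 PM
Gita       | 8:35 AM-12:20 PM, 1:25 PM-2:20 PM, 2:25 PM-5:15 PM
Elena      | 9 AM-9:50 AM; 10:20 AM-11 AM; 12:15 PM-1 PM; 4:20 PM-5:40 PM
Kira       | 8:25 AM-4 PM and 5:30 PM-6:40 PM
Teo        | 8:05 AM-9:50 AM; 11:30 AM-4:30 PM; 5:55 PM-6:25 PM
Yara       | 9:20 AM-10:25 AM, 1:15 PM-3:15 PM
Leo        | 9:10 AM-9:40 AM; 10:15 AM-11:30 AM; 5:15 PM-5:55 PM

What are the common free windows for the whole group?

none

Wendy ∩ Gita: 10:25-11:25, 11:45-12:20, 13:25-14:20, 14:25-14:50.
Wendy ∩ Gita ∩ Elena: 10:25-11:00, 12:15-12:20.
Wendy ∩ Gita ∩ Elena ∩ Kira: 10:25-11:00, 12:15-12:20.
Wendy ∩ Gita ∩ Elena ∩ Kira ∩ Teo: 12:15-12:20.
Wendy ∩ Gita ∩ Elena ∩ Kira ∩ Teo ∩ Yara: ∅.
Wendy ∩ Gita ∩ Elena ∩ Kira ∩ Teo ∩ Yara ∩ Leo: ∅.
There is no time when everyone is free.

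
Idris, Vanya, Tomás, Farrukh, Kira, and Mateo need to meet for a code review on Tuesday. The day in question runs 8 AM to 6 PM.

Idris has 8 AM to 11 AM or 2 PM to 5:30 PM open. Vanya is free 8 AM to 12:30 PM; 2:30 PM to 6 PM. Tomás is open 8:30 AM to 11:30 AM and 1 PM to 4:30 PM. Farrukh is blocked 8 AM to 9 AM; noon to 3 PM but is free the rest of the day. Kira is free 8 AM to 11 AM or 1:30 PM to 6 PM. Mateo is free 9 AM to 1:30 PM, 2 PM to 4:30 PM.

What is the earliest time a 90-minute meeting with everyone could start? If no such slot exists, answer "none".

09:00

Idris free: 08:00-11:00, 14:00-17:30.
Vanya free: 08:00-12:30, 14:30-18:00.
Tomás free: 08:30-11:30, 13:00-16:30.
Farrukh free: 09:00-12:00, 15:00-18:00 (invert busy blocks within the working day).
Kira free: 08:00-11:00, 13:30-18:00.
Mateo free: 09:00-13:30, 14:00-16:30.
Idris ∩ Vanya: 08:00-11:00, 14:30-17:30.
Idris ∩ Vanya ∩ Tomás: 08:30-11:00, 14:30-16:30.
Idris ∩ Vanya ∩ Tomás ∩ Farrukh: 09:00-11:00, 15:00-16:30.
Idris ∩ Vanya ∩ Tomás ∩ Farrukh ∩ Kira: 09:00-11:00, 15:00-16:30.
Idris ∩ Vanya ∩ Tomás ∩ Farrukh ∩ Kira ∩ Mateo: 09:00-11:00, 15:00-16:30.
So the common availability across everyone is 09:00-11:00, 15:00-16:30.
The first common window of at least 90 minutes is 09:00-11:00, so the earliest start is 09:00.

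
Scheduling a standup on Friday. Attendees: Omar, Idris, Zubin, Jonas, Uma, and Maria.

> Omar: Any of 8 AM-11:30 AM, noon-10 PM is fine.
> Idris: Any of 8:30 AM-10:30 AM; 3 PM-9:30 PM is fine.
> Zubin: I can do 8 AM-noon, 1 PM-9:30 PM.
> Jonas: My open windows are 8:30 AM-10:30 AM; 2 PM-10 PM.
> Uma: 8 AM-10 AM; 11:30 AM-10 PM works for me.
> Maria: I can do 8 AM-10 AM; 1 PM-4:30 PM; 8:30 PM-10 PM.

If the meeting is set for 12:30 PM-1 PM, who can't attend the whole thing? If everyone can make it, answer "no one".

Idris, Jonas, Maria, Zubin

Omar: free for 12:30-13:00. Idris: not fully free for 12:30-13:00. Zubin: not fully free for 12:30-13:00. Jonas: not fully free for 12:30-13:00. Uma: free for 12:30-13:00. Maria: not fully free for 12:30-13:00.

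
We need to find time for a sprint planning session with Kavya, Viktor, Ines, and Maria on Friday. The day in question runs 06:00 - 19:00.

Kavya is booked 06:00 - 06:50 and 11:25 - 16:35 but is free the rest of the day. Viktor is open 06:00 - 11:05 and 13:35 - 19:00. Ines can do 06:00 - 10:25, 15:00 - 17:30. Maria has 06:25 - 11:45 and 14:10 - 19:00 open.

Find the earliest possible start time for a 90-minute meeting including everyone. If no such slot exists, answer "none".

Kavya free: 06:50-11:25, 16:35-19:00 (invert busy blocks within the working day).
Viktor free: 06:00-11:05, 13:35-19:00.
Ines free: 06:00-10:25, 15:00-17:30.
Maria free: 06:25-11:45, 14:10-19:00.
Kavya ∩ Viktor: 06:50-11:05, 16:35-19:00.
Kavya ∩ Viktor ∩ Ines: 06:50-10:25, 16:35-17:30.
Kavya ∩ Viktor ∩ Ines ∩ Maria: 06:50-10:25, 16:35-17:30.
The first common window of at least 90 minutes is 06:50-10:25, so the earliest start is 06:50.

06:50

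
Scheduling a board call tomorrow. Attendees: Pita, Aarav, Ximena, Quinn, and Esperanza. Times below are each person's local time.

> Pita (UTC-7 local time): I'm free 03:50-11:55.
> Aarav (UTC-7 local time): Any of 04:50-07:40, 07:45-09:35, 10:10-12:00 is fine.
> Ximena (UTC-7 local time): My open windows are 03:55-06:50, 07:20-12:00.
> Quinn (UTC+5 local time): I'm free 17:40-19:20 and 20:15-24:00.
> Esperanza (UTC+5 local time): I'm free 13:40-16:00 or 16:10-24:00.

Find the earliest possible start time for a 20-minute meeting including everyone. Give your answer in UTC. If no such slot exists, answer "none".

Pita in UTC: 10:50-18:55 (add 7h to convert from UTC-7).
Aarav in UTC: 11:50-14:40, 14:45-16:35, 17:10-19:00 (add 7h to convert from UTC-7).
Ximena in UTC: 10:55-13:50, 14:20-19:00 (add 7h to convert from UTC-7).
Quinn in UTC: 12:40-14:20, 15:15-19:00 (subtract 5h to convert from UTC+5).
Esperanza in UTC: 08:40-11:00, 11:10-19:00 (subtract 5h to convert from UTC+5).
Pita ∩ Aarav: 11:50-14:40, 14:45-16:35, 17:10-18:55.
Pita ∩ Aarav ∩ Ximena: 11:50-13:50, 14:20-14:40, 14:45-16:35, 17:10-18:55.
Pita ∩ Aarav ∩ Ximena ∩ Quinn: 12:40-13:50, 15:15-16:35, 17:10-18:55.
Pita ∩ Aarav ∩ Ximena ∩ Quinn ∩ Esperanza: 12:40-13:50, 15:15-16:35, 17:10-18:55.
So the common availability across everyone is 12:40-13:50, 15:15-16:35, 17:10-18:55.
The first common window of at least 20 minutes is 12:40-13:50, so the earliest start is 12:40.

12:40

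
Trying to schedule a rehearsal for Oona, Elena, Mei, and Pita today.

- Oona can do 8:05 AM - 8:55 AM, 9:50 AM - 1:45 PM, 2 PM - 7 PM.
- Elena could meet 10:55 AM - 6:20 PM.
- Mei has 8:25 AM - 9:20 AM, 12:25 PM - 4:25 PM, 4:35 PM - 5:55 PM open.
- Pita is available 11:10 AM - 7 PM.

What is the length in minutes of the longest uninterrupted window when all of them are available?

Oona ∩ Elena: 10:55-13:45, 14:00-18:20.
Oona ∩ Elena ∩ Mei: 12:25-13:45, 14:00-16:25, 16:35-17:55.
Oona ∩ Elena ∩ Mei ∩ Pita: 12:25-13:45, 14:00-16:25, 16:35-17:55.
The longest is 14:00-16:25 at 145 minutes.

145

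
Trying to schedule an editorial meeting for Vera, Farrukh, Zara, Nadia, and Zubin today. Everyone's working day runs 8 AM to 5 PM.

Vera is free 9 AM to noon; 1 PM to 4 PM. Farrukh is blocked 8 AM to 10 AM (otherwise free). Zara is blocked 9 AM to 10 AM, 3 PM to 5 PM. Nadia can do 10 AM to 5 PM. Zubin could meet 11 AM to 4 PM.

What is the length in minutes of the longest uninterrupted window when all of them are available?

120

Vera free: 09:00-12:00, 13:00-16:00.
Farrukh free: 10:00-17:00 (invert busy blocks within the working day).
Zara free: 08:00-09:00, 10:00-15:00 (invert busy blocks within the working day).
Nadia free: 10:00-17:00.
Zubin free: 11:00-16:00.
Vera ∩ Farrukh: 10:00-12:00, 13:00-16:00.
Vera ∩ Farrukh ∩ Zara: 10:00-12:00, 13:00-15:00.
Vera ∩ Farrukh ∩ Zara ∩ Nadia: 10:00-12:00, 13:00-15:00.
Vera ∩ Farrukh ∩ Zara ∩ Nadia ∩ Zubin: 11:00-12:00, 13:00-15:00.
The longest is 13:00-15:00 at 120 minutes.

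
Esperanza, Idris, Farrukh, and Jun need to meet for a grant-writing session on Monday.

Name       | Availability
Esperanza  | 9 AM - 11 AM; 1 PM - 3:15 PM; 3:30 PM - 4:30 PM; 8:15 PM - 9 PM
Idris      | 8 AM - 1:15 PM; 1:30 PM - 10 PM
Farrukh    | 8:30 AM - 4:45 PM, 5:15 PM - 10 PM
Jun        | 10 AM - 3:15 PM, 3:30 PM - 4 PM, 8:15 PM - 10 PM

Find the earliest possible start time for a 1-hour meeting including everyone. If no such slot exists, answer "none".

10:00

Esperanza ∩ Idris: 09:00-11:00, 13:00-13:15, 13:30-15:15, 15:30-16:30, 20:15-21:00.
Esperanza ∩ Idris ∩ Farrukh: 09:00-11:00, 13:00-13:15, 13:30-15:15, 15:30-16:30, 20:15-21:00.
Esperanza ∩ Idris ∩ Farrukh ∩ Jun: 10:00-11:00, 13:00-13:15, 13:30-15:15, 15:30-16:00, 20:15-21:00.
The first common window of at least 60 minutes is 10:00-11:00, so the earliest start is 10:00.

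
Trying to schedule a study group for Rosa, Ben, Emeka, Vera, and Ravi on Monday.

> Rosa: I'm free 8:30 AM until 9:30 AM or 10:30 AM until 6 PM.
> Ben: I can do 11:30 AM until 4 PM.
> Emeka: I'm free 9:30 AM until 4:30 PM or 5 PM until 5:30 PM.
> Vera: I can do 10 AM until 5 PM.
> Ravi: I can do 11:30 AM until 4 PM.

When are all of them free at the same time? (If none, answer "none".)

11:30-16:00

Rosa ∩ Ben: 11:30-16:00.
Rosa ∩ Ben ∩ Emeka: 11:30-16:00.
Rosa ∩ Ben ∩ Emeka ∩ Vera: 11:30-16:00.
Rosa ∩ Ben ∩ Emeka ∩ Vera ∩ Ravi: 11:30-16:00.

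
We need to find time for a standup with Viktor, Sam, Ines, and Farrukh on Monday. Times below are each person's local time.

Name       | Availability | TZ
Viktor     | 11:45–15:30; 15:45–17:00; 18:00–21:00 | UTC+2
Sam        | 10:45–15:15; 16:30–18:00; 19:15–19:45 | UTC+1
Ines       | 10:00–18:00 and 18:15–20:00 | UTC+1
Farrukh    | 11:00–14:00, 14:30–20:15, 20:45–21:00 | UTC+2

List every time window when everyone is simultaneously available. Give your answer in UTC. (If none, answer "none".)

09:45-12:00, 12:30-13:30, 13:45-14:15, 16:00-17:00

Viktor in UTC: 09:45-13:30, 13:45-15:00, 16:00-19:00 (subtract 2h to convert from UTC+2).
Sam in UTC: 09:45-14:15, 15:30-17:00, 18:15-18:45 (subtract 1h to convert from UTC+1).
Ines in UTC: 09:00-17:00, 17:15-19:00 (subtract 1h to convert from UTC+1).
Farrukh in UTC: 09:00-12:00, 12:30-18:15, 18:45-19:00 (subtract 2h to convert from UTC+2).
Viktor ∩ Sam: 09:45-13:30, 13:45-14:15, 16:00-17:00, 18:15-18:45.
Viktor ∩ Sam ∩ Ines: 09:45-13:30, 13:45-14:15, 16:00-17:00, 18:15-18:45.
Viktor ∩ Sam ∩ Ines ∩ Farrukh: 09:45-12:00, 12:30-13:30, 13:45-14:15, 16:00-17:00.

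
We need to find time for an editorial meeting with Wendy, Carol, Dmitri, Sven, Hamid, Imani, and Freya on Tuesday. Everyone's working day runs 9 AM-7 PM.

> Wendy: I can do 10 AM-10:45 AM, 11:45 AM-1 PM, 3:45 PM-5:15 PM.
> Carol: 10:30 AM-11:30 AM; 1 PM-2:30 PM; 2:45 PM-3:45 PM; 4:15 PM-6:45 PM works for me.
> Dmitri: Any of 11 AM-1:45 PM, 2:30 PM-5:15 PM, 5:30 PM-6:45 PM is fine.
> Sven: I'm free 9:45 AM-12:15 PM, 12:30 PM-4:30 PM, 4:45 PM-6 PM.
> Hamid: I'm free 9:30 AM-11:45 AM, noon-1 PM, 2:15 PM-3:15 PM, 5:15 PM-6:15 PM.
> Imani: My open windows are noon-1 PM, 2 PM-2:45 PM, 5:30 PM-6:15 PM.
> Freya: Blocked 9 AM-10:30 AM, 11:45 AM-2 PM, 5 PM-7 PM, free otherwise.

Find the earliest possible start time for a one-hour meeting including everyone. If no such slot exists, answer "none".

none

Wendy free: 10:00-10:45, 11:45-13:00, 15:45-17:15.
Carol free: 10:30-11:30, 13:00-14:30, 14:45-15:45, 16:15-18:45.
Dmitri free: 11:00-13:45, 14:30-17:15, 17:30-18:45.
Sven free: 09:45-12:15, 12:30-16:30, 16:45-18:00.
Hamid free: 09:30-11:45, 12:00-13:00, 14:15-15:15, 17:15-18:15.
Imani free: 12:00-13:00, 14:00-14:45, 17:30-18:15.
Freya free: 10:30-11:45, 14:00-17:00 (invert busy blocks within the working day).
Wendy ∩ Carol: 10:30-10:45, 16:15-17:15.
Wendy ∩ Carol ∩ Dmitri: 16:15-17:15.
Wendy ∩ Carol ∩ Dmitri ∩ Sven: 16:15-16:30, 16:45-17:15.
Wendy ∩ Carol ∩ Dmitri ∩ Sven ∩ Hamid: ∅.
Wendy ∩ Carol ∩ Dmitri ∩ Sven ∩ Hamid ∩ Imani: ∅.
Wendy ∩ Carol ∩ Dmitri ∩ Sven ∩ Hamid ∩ Imani ∩ Freya: ∅.
There is no time when everyone is free.
No common window is at least 60 minutes long.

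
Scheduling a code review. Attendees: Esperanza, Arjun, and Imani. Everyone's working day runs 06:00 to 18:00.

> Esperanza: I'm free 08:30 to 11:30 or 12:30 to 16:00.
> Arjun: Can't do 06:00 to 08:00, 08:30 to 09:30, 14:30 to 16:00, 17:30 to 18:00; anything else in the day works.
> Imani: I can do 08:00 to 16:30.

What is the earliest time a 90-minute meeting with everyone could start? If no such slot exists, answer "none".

09:30

Esperanza free: 08:30-11:30, 12:30-16:00.
Arjun free: 08:00-08:30, 09:30-14:30, 16:00-17:30 (invert busy blocks within the working day).
Imani free: 08:00-16:30.
Esperanza ∩ Arjun: 09:30-11:30, 12:30-14:30.
Esperanza ∩ Arjun ∩ Imani: 09:30-11:30, 12:30-14:30.
The first common window of at least 90 minutes is 09:30-11:30, so the earliest start is 09:30.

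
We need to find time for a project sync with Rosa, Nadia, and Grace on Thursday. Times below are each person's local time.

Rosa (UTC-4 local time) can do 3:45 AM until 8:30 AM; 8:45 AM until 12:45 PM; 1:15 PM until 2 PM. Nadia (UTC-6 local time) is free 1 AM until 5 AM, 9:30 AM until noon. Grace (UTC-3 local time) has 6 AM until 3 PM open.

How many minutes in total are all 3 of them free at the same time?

240

Rosa in UTC: 07:45-12:30, 12:45-16:45, 17:15-18:00 (add 4h to convert from UTC-4).
Nadia in UTC: 07:00-11:00, 15:30-18:00 (add 6h to convert from UTC-6).
Grace in UTC: 09:00-18:00 (add 3h to convert from UTC-3).
Rosa ∩ Nadia: 07:45-11:00, 15:30-16:45, 17:15-18:00.
Rosa ∩ Nadia ∩ Grace: 09:00-11:00, 15:30-16:45, 17:15-18:00.
So the common availability across everyone is 09:00-11:00, 15:30-16:45, 17:15-18:00.
Summing the common windows: 120 + 75 + 45 = 240 minutes.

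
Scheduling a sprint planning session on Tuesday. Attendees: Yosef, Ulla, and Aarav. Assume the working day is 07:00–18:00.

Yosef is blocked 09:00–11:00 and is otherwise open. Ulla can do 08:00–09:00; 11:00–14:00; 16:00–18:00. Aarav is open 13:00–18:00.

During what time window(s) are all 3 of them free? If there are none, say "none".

Yosef free: 07:00-09:00, 11:00-18:00 (invert busy blocks within the working day).
Ulla free: 08:00-09:00, 11:00-14:00, 16:00-18:00.
Aarav free: 13:00-18:00.
Yosef ∩ Ulla: 08:00-09:00, 11:00-14:00, 16:00-18:00.
Yosef ∩ Ulla ∩ Aarav: 13:00-14:00, 16:00-18:00.
So the common availability across everyone is 13:00-14:00, 16:00-18:00.

13:00-14:00, 16:00-18:00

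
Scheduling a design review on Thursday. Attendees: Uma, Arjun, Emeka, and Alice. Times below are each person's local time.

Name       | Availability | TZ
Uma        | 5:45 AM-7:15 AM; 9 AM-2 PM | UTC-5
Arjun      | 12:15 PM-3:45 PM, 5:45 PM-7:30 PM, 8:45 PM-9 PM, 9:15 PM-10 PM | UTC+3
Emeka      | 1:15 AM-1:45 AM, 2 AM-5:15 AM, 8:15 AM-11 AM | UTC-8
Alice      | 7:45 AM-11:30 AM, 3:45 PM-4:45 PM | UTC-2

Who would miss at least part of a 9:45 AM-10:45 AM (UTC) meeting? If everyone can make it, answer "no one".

Emeka, Uma

Uma in UTC: 10:45-12:15, 14:00-19:00 (add 5h to convert from UTC-5).
Arjun in UTC: 09:15-12:45, 14:45-16:30, 17:45-18:00, 18:15-19:00 (subtract 3h to convert from UTC+3).
Emeka in UTC: 09:15-09:45, 10:00-13:15, 16:15-19:00 (add 8h to convert from UTC-8).
Alice in UTC: 09:45-13:30, 17:45-18:45 (add 2h to convert from UTC-2).
Uma: not fully free for 09:45-10:45. Arjun: free for 09:45-10:45. Emeka: not fully free for 09:45-10:45. Alice: free for 09:45-10:45.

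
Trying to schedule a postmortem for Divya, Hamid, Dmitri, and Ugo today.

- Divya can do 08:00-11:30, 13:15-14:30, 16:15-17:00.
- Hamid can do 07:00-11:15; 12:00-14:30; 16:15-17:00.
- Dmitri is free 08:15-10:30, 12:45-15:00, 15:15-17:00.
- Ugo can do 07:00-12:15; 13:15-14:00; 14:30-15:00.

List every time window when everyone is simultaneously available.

08:15-10:30, 13:15-14:00

Divya ∩ Hamid: 08:00-11:15, 13:15-14:30, 16:15-17:00.
Divya ∩ Hamid ∩ Dmitri: 08:15-10:30, 13:15-14:30, 16:15-17:00.
Divya ∩ Hamid ∩ Dmitri ∩ Ugo: 08:15-10:30, 13:15-14:00.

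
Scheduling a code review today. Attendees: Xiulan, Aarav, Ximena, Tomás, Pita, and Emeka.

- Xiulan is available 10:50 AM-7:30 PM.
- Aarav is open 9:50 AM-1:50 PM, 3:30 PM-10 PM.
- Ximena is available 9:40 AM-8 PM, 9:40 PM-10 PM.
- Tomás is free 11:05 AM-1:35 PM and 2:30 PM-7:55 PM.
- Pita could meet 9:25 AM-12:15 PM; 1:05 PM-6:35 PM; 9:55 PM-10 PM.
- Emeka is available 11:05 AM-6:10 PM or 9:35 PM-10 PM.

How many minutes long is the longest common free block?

Xiulan ∩ Aarav: 10:50-13:50, 15:30-19:30.
Xiulan ∩ Aarav ∩ Ximena: 10:50-13:50, 15:30-19:30.
Xiulan ∩ Aarav ∩ Ximena ∩ Tomás: 11:05-13:35, 15:30-19:30.
Xiulan ∩ Aarav ∩ Ximena ∩ Tomás ∩ Pita: 11:05-12:15, 13:05-13:35, 15:30-18:35.
Xiulan ∩ Aarav ∩ Ximena ∩ Tomás ∩ Pita ∩ Emeka: 11:05-12:15, 13:05-13:35, 15:30-18:10.
The longest is 15:30-18:10 at 160 minutes.

160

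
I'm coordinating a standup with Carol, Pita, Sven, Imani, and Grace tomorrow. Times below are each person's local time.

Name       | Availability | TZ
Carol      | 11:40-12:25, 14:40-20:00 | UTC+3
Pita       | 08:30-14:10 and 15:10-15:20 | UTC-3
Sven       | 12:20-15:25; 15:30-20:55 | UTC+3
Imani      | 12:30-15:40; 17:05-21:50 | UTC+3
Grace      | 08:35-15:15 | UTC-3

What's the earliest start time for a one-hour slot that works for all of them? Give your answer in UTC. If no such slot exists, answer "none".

14:05

Carol in UTC: 08:40-09:25, 11:40-17:00 (subtract 3h to convert from UTC+3).
Pita in UTC: 11:30-17:10, 18:10-18:20 (add 3h to convert from UTC-3).
Sven in UTC: 09:20-12:25, 12:30-17:55 (subtract 3h to convert from UTC+3).
Imani in UTC: 09:30-12:40, 14:05-18:50 (subtract 3h to convert from UTC+3).
Grace in UTC: 11:35-18:15 (add 3h to convert from UTC-3).
Carol ∩ Pita: 11:40-17:00.
Carol ∩ Pita ∩ Sven: 11:40-12:25, 12:30-17:00.
Carol ∩ Pita ∩ Sven ∩ Imani: 11:40-12:25, 12:30-12:40, 14:05-17:00.
Carol ∩ Pita ∩ Sven ∩ Imani ∩ Grace: 11:40-12:25, 12:30-12:40, 14:05-17:00.
So the common availability across everyone is 11:40-12:25, 12:30-12:40, 14:05-17:00.
The first common window of at least 60 minutes is 14:05-17:00, so the earliest start is 14:05.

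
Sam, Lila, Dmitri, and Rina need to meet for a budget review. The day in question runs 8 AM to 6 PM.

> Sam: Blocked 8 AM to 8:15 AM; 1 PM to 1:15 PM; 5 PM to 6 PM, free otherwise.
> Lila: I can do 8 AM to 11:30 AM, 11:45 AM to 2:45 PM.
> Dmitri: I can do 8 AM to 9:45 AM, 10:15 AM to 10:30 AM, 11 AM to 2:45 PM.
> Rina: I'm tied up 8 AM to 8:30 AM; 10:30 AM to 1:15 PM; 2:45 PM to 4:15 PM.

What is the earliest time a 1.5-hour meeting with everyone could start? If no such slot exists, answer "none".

Sam free: 08:15-13:00, 13:15-17:00 (invert busy blocks within the working day).
Lila free: 08:00-11:30, 11:45-14:45.
Dmitri free: 08:00-09:45, 10:15-10:30, 11:00-14:45.
Rina free: 08:30-10:30, 13:15-14:45, 16:15-18:00 (invert busy blocks within the working day).
Sam ∩ Lila: 08:15-11:30, 11:45-13:00, 13:15-14:45.
Sam ∩ Lila ∩ Dmitri: 08:15-09:45, 10:15-10:30, 11:00-11:30, 11:45-13:00, 13:15-14:45.
Sam ∩ Lila ∩ Dmitri ∩ Rina: 08:30-09:45, 10:15-10:30, 13:15-14:45.
The first common window of at least 90 minutes is 13:15-14:45, so the earliest start is 13:15.

13:15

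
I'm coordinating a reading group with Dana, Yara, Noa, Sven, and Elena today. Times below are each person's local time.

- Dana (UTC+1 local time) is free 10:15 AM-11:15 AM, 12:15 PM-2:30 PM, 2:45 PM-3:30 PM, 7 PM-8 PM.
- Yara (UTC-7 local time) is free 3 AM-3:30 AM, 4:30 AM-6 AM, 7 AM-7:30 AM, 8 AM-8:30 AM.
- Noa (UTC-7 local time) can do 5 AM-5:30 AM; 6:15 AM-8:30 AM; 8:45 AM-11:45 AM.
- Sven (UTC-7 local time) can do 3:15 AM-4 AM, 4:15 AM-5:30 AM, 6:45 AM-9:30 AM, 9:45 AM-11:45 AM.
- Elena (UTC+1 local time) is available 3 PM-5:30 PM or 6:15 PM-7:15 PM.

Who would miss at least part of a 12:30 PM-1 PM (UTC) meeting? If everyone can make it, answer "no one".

Dana in UTC: 09:15-10:15, 11:15-13:30, 13:45-14:30, 18:00-19:00 (subtract 1h to convert from UTC+1).
Yara in UTC: 10:00-10:30, 11:30-13:00, 14:00-14:30, 15:00-15:30 (add 7h to convert from UTC-7).
Noa in UTC: 12:00-12:30, 13:15-15:30, 15:45-18:45 (add 7h to convert from UTC-7).
Sven in UTC: 10:15-11:00, 11:15-12:30, 13:45-16:30, 16:45-18:45 (add 7h to convert from UTC-7).
Elena in UTC: 14:00-16:30, 17:15-18:15 (subtract 1h to convert from UTC+1).
Dana: free for 12:30-13:00. Yara: free for 12:30-13:00. Noa: not fully free for 12:30-13:00. Sven: not fully free for 12:30-13:00. Elena: not fully free for 12:30-13:00.

Elena, Noa, Sven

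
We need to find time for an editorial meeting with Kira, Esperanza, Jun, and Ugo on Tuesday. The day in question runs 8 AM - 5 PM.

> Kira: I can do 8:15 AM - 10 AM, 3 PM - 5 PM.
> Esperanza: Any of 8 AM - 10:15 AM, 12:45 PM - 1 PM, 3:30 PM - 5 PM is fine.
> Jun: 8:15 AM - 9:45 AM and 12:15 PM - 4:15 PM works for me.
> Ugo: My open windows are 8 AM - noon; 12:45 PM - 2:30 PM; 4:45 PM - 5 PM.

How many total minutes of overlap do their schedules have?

Kira ∩ Esperanza: 08:15-10:00, 15:30-17:00.
Kira ∩ Esperanza ∩ Jun: 08:15-09:45, 15:30-16:15.
Kira ∩ Esperanza ∩ Jun ∩ Ugo: 08:15-09:45.
That's a single block of 90 minutes.

90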